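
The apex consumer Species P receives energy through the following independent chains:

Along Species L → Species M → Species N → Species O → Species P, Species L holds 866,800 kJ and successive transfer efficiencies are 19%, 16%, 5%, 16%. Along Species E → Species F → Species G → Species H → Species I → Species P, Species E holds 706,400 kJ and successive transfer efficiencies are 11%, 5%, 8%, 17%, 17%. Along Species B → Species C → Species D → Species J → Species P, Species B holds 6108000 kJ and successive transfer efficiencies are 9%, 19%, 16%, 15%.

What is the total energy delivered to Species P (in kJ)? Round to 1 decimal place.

Via Species L: 866800 × 0.19 × 0.16 × 0.05 × 0.16 = 210.80576 kJ
Via Species E: 706400 × 0.11 × 0.05 × 0.08 × 0.17 × 0.17 = 8.9825824 kJ
Via Species B: 6108000 × 0.09 × 0.19 × 0.16 × 0.15 = 2506.7232 kJ
Total at Species P: 210.80576 + 8.9825824 + 2506.7232 = 2726.5115424 kJ

2726.5 kJ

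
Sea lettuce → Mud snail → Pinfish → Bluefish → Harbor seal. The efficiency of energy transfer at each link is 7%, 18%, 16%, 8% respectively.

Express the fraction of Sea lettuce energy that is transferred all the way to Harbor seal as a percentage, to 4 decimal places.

0.0161%

Product of link efficiencies: 0.07 × 0.18 × 0.16 × 0.08 = 0.00016128
As a percentage: 0.00016128 × 100 = 0.0161%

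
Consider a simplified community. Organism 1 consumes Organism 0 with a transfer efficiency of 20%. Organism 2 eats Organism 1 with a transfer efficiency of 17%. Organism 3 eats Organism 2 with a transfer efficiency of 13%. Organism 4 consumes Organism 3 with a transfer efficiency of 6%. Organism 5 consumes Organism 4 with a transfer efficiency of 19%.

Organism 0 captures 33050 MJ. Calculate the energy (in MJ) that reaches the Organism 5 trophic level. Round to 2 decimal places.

Organism 1: 33050 × 0.2 = 6610 MJ
Organism 2: 6610 × 0.17 = 1123.7 MJ
Organism 3: 1123.7 × 0.13 = 146.081 MJ
Organism 4: 146.081 × 0.06 = 8.76486 MJ
Organism 5: 8.76486 × 0.19 = 1.6653234 MJ

1.67 MJ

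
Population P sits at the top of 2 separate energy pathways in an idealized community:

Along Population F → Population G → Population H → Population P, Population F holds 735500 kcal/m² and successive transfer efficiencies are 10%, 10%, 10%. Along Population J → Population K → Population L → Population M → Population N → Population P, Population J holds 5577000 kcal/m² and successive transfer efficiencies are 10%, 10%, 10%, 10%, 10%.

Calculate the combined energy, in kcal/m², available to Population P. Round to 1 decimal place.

791.3 kcal/m²

Via Population F: 735500 × 0.1 × 0.1 × 0.1 = 735.5 kcal/m²
Via Population J: 5577000 × 0.1 × 0.1 × 0.1 × 0.1 × 0.1 = 55.77 kcal/m²
Total at Population P: 735.5 + 55.77 = 791.27 kcal/m²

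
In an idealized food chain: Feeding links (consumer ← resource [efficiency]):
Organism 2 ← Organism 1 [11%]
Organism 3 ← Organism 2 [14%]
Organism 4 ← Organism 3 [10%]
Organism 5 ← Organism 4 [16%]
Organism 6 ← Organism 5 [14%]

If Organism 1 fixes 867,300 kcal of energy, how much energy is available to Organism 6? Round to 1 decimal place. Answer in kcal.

29.9 kcal

Organism 2: 867300 × 0.11 = 95403 kcal
Organism 3: 95403 × 0.14 = 13356.42 kcal
Organism 4: 13356.42 × 0.1 = 1335.642 kcal
Organism 5: 1335.642 × 0.16 = 213.70272 kcal
Organism 6: 213.70272 × 0.14 = 29.9183808 kcal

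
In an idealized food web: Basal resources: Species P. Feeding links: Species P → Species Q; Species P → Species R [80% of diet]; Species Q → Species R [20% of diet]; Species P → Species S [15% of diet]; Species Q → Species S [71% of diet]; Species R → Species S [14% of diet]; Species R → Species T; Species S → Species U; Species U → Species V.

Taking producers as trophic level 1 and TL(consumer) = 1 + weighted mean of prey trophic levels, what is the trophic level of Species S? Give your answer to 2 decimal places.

2.88

Species Q: 1 + 1 = 2
Species R: 1 + (0.8×1 + 0.2×2) = 2.2
Species S: 1 + (0.15×1 + 0.71×2 + 0.14×2.2) = 2.878
Species T: 1 + 2.2 = 3.2
Species U: 1 + 2.878 = 3.878
Species V: 1 + 3.878 = 4.878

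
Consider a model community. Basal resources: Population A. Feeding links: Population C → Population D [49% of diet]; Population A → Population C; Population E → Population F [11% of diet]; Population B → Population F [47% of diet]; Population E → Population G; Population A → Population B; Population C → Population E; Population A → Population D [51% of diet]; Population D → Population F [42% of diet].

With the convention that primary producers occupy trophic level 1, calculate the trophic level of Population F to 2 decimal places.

3.32

Population B: 1 + 1 = 2
Population C: 1 + 1 = 2
Population D: 1 + (0.49×2 + 0.51×1) = 2.49
Population E: 1 + 2 = 3
Population F: 1 + (0.47×2 + 0.42×2.49 + 0.11×3) = 3.3158
Population G: 1 + 3 = 4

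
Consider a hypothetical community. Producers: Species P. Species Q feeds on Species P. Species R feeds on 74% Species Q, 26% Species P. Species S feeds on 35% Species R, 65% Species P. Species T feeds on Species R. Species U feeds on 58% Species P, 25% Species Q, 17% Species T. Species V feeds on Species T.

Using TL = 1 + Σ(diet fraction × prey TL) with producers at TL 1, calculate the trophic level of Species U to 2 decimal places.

2.72

Species Q: 1 + 1 = 2
Species R: 1 + (0.74×2 + 0.26×1) = 2.74
Species S: 1 + (0.35×2.74 + 0.65×1) = 2.609
Species T: 1 + 2.74 = 3.74
Species U: 1 + (0.58×1 + 0.25×2 + 0.17×3.74) = 2.7158
Species V: 1 + 3.74 = 4.74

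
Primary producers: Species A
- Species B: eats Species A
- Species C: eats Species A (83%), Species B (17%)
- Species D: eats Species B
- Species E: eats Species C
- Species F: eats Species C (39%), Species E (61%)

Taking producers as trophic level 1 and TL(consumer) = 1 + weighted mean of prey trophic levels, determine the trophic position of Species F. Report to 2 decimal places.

3.78

Species B: 1 + 1 = 2
Species C: 1 + (0.83×1 + 0.17×2) = 2.17
Species D: 1 + 2 = 3
Species E: 1 + 2.17 = 3.17
Species F: 1 + (0.39×2.17 + 0.61×3.17) = 3.78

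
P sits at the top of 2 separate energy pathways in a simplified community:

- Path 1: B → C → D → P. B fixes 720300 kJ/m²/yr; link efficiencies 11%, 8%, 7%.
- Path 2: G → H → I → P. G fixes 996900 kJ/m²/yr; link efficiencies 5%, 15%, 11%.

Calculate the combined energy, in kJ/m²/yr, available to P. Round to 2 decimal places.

Path 1: 720300 × 0.11 × 0.08 × 0.07 = 443.7048 kJ/m²/yr
Path 2: 996900 × 0.05 × 0.15 × 0.11 = 822.4425 kJ/m²/yr
Total at P: 443.7048 + 822.4425 = 1266.1473 kJ/m²/yr

1266.15 kJ/m²/yr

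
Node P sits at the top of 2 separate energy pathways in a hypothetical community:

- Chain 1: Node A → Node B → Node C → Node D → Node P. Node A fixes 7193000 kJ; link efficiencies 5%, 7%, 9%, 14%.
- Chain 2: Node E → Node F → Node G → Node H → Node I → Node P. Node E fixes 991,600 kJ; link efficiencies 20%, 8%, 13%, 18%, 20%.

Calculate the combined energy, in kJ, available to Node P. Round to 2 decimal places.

391.46 kJ

Chain 1: 7193000 × 0.05 × 0.07 × 0.09 × 0.14 = 317.2113 kJ
Chain 2: 991600 × 0.2 × 0.08 × 0.13 × 0.18 × 0.2 = 74.251008 kJ
Total at Node P: 317.2113 + 74.251008 = 391.462308 kJ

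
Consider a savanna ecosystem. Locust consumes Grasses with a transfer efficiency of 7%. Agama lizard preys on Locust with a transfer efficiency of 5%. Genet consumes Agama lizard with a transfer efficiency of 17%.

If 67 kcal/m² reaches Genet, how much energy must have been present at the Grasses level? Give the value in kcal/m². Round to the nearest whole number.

Cumulative transfer efficiency: 0.07 × 0.05 × 0.17 = 0.000595
Grasses energy = 67 / 0.000595 = 112605 kcal/m²

112605 kcal/m²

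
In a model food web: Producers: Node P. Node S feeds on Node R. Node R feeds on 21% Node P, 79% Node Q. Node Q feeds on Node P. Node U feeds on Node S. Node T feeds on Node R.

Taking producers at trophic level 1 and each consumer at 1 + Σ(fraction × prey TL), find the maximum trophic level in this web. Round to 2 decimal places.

Node Q: 1 + 1 = 2
Node R: 1 + (0.21×1 + 0.79×2) = 2.79
Node S: 1 + 2.79 = 3.79
Node T: 1 + 2.79 = 3.79
Node U: 1 + 3.79 = 4.79

4.79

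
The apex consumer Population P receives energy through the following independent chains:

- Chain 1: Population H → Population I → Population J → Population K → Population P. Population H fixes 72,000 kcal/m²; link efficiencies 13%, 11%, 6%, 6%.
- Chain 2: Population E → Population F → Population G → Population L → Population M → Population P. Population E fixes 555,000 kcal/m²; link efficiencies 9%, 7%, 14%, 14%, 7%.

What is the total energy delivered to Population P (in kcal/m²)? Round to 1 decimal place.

Chain 1: 72000 × 0.13 × 0.11 × 0.06 × 0.06 = 3.70656 kcal/m²
Chain 2: 555000 × 0.09 × 0.07 × 0.14 × 0.14 × 0.07 = 4.797198 kcal/m²
Total at Population P: 3.70656 + 4.797198 = 8.503758 kcal/m²

8.5 kcal/m²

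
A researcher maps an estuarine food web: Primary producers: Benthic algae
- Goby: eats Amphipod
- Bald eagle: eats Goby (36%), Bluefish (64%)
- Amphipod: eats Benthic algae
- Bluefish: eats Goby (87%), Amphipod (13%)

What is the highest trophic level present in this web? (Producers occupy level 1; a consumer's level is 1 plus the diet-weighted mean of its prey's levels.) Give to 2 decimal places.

Amphipod: 1 + 1 = 2
Goby: 1 + 2 = 3
Bluefish: 1 + (0.87×3 + 0.13×2) = 3.87
Bald eagle: 1 + (0.36×3 + 0.64×3.87) = 4.5568

4.56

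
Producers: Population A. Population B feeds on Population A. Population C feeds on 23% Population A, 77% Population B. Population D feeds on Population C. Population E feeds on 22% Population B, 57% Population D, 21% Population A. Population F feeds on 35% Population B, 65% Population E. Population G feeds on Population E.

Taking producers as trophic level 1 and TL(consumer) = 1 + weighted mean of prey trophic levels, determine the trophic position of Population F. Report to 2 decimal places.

4.17

Population B: 1 + 1 = 2
Population C: 1 + (0.23×1 + 0.77×2) = 2.77
Population D: 1 + 2.77 = 3.77
Population E: 1 + (0.22×2 + 0.57×3.77 + 0.21×1) = 3.7989
Population F: 1 + (0.35×2 + 0.65×3.7989) = 4.169285
Population G: 1 + 3.7989 = 4.7989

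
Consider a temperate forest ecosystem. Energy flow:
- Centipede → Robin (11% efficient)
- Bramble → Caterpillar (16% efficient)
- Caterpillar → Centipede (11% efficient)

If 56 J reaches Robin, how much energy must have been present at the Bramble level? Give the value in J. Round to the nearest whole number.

28926 J

Cumulative transfer efficiency: 0.16 × 0.11 × 0.11 = 0.001936
Bramble energy = 56 / 0.001936 = 28926 J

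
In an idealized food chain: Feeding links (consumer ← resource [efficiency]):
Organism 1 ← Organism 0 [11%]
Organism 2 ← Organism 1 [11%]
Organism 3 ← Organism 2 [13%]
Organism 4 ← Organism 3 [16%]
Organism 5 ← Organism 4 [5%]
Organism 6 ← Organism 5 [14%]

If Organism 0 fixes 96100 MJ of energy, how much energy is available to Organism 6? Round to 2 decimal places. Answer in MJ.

0.17 MJ

Organism 1: 96100 × 0.11 = 10571 MJ
Organism 2: 10571 × 0.11 = 1162.81 MJ
Organism 3: 1162.81 × 0.13 = 151.1653 MJ
Organism 4: 151.1653 × 0.16 = 24.186448 MJ
Organism 5: 24.186448 × 0.05 = 1.2093224 MJ
Organism 6: 1.2093224 × 0.14 = 0.169305136 MJ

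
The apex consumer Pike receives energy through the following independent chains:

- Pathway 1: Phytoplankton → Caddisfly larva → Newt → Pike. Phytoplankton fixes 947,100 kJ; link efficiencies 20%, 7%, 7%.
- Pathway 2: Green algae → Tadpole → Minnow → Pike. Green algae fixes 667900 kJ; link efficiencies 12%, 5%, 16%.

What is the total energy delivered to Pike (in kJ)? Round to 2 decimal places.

Pathway 1: 947100 × 0.2 × 0.07 × 0.07 = 928.158 kJ
Pathway 2: 667900 × 0.12 × 0.05 × 0.16 = 641.184 kJ
Total at Pike: 928.158 + 641.184 = 1569.342 kJ

1569.34 kJ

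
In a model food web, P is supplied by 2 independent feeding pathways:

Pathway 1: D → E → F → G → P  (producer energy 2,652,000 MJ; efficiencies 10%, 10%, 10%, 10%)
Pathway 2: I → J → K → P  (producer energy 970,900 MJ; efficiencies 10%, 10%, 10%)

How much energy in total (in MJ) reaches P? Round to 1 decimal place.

Pathway 1: 2652000 × 0.1 × 0.1 × 0.1 × 0.1 = 265.2 MJ
Pathway 2: 970900 × 0.1 × 0.1 × 0.1 = 970.9 MJ
Total at P: 265.2 + 970.9 = 1236.1 MJ

1236.1 MJ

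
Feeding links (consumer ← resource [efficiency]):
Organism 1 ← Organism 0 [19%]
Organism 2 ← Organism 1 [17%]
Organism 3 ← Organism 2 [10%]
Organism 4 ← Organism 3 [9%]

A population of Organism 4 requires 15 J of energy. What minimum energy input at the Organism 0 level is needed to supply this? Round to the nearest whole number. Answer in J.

51600 J

Cumulative transfer efficiency: 0.19 × 0.17 × 0.1 × 0.09 = 0.0002907
Organism 0 energy = 15 / 0.0002907 = 51600 J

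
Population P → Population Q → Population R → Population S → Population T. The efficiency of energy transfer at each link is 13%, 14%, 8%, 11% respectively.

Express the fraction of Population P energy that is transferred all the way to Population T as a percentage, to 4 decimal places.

Product of link efficiencies: 0.13 × 0.14 × 0.08 × 0.11 = 0.00016016
As a percentage: 0.00016016 × 100 = 0.0160%

0.0160%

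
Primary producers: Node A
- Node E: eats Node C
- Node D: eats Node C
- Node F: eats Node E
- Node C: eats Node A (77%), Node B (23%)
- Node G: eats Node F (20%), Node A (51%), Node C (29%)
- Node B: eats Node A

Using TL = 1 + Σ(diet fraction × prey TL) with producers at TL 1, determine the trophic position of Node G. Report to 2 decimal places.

3.00

Node B: 1 + 1 = 2
Node C: 1 + (0.77×1 + 0.23×2) = 2.23
Node D: 1 + 2.23 = 3.23
Node E: 1 + 2.23 = 3.23
Node F: 1 + 3.23 = 4.23
Node G: 1 + (0.2×4.23 + 0.51×1 + 0.29×2.23) = 3.0027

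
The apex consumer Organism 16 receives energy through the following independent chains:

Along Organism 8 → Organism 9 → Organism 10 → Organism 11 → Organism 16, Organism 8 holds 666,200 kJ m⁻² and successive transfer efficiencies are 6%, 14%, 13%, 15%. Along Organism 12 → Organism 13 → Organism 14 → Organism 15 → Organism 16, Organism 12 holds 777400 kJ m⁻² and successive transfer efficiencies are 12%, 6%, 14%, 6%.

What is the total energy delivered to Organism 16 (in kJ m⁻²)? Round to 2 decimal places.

Via Organism 8: 666200 × 0.06 × 0.14 × 0.13 × 0.15 = 109.12356 kJ m⁻²
Via Organism 12: 777400 × 0.12 × 0.06 × 0.14 × 0.06 = 47.017152 kJ m⁻²
Total at Organism 16: 109.12356 + 47.017152 = 156.140712 kJ m⁻²

156.14 kJ m⁻²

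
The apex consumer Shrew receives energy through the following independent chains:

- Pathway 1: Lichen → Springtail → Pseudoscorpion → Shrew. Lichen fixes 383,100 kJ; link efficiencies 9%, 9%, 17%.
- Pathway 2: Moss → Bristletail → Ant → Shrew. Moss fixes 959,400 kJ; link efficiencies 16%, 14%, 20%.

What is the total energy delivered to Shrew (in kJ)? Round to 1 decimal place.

Pathway 1: 383100 × 0.09 × 0.09 × 0.17 = 527.5287 kJ
Pathway 2: 959400 × 0.16 × 0.14 × 0.2 = 4298.112 kJ
Total at Shrew: 527.5287 + 4298.112 = 4825.6407 kJ

4825.6 kJ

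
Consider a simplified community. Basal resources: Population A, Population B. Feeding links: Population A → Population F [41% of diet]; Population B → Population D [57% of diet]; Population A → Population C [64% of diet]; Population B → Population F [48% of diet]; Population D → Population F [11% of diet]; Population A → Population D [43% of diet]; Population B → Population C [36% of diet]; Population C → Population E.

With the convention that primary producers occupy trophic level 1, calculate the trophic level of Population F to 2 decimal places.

Population C: 1 + (0.36×1 + 0.64×1) = 2
Population D: 1 + (0.57×1 + 0.43×1) = 2
Population E: 1 + 2 = 3
Population F: 1 + (0.11×2 + 0.41×1 + 0.48×1) = 2.11

2.11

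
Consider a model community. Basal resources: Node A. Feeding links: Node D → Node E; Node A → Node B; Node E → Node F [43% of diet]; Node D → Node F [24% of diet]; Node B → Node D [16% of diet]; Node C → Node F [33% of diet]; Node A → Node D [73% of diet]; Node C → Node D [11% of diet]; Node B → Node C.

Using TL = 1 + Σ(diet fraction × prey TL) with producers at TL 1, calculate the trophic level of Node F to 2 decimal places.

Node B: 1 + 1 = 2
Node C: 1 + 2 = 3
Node D: 1 + (0.16×2 + 0.73×1 + 0.11×3) = 2.38
Node E: 1 + 2.38 = 3.38
Node F: 1 + (0.43×3.38 + 0.24×2.38 + 0.33×3) = 4.0146

4.01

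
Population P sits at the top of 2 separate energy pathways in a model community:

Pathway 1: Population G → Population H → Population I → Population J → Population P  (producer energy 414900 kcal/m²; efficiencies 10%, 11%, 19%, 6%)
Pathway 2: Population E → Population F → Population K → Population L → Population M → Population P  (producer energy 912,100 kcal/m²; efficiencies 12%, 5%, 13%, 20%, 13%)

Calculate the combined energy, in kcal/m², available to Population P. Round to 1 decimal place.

70.5 kcal/m²

Pathway 1: 414900 × 0.1 × 0.11 × 0.19 × 0.06 = 52.02846 kcal/m²
Pathway 2: 912100 × 0.12 × 0.05 × 0.13 × 0.2 × 0.13 = 18.497388 kcal/m²
Total at Population P: 52.02846 + 18.497388 = 70.525848 kcal/m²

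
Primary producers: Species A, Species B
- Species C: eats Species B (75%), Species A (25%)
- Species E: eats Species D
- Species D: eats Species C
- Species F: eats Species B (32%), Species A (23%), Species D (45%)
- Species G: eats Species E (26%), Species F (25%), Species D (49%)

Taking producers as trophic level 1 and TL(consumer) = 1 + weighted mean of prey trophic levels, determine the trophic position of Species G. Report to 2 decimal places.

Species C: 1 + (0.75×1 + 0.25×1) = 2
Species D: 1 + 2 = 3
Species E: 1 + 3 = 4
Species F: 1 + (0.32×1 + 0.23×1 + 0.45×3) = 2.9
Species G: 1 + (0.26×4 + 0.25×2.9 + 0.49×3) = 4.235

4.24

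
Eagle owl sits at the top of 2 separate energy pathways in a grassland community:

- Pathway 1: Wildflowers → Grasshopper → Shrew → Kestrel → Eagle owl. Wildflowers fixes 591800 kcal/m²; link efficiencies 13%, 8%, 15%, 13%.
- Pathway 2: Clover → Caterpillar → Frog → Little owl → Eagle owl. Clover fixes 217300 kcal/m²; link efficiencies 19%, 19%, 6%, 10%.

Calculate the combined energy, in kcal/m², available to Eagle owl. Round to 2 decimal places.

167.08 kcal/m²

Pathway 1: 591800 × 0.13 × 0.08 × 0.15 × 0.13 = 120.01704 kcal/m²
Pathway 2: 217300 × 0.19 × 0.19 × 0.06 × 0.1 = 47.06718 kcal/m²
Total at Eagle owl: 120.01704 + 47.06718 = 167.08422 kcal/m²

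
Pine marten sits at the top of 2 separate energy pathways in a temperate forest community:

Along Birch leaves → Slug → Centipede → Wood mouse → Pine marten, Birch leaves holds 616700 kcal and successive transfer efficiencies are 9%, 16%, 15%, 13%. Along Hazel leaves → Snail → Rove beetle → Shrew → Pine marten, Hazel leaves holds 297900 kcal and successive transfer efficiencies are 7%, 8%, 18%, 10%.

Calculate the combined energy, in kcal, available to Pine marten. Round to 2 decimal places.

Via Birch leaves: 616700 × 0.09 × 0.16 × 0.15 × 0.13 = 173.16936 kcal
Via Hazel leaves: 297900 × 0.07 × 0.08 × 0.18 × 0.1 = 30.02832 kcal
Total at Pine marten: 173.16936 + 30.02832 = 203.19768 kcal

203.20 kcal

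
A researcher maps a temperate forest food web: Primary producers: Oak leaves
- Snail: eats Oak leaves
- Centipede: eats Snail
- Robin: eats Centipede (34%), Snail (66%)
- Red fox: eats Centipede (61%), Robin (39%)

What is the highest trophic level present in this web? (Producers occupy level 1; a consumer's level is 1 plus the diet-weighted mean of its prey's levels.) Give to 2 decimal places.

4.13

Snail: 1 + 1 = 2
Centipede: 1 + 2 = 3
Robin: 1 + (0.34×3 + 0.66×2) = 3.34
Red fox: 1 + (0.61×3 + 0.39×3.34) = 4.1326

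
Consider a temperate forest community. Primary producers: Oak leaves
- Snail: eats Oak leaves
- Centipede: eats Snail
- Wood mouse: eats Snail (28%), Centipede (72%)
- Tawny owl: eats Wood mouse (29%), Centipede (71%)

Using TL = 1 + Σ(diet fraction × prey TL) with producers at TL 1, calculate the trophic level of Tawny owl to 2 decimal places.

Snail: 1 + 1 = 2
Centipede: 1 + 2 = 3
Wood mouse: 1 + (0.28×2 + 0.72×3) = 3.72
Tawny owl: 1 + (0.29×3.72 + 0.71×3) = 4.2088

4.21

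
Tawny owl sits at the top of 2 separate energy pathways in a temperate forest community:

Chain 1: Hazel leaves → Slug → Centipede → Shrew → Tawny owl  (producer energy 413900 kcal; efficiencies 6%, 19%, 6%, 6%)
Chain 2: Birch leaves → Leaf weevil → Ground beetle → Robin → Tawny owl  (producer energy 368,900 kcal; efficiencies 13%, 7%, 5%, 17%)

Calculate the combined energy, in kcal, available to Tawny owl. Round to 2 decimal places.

Chain 1: 413900 × 0.06 × 0.19 × 0.06 × 0.06 = 16.986456 kcal
Chain 2: 368900 × 0.13 × 0.07 × 0.05 × 0.17 = 28.534415 kcal
Total at Tawny owl: 16.986456 + 28.534415 = 45.520871 kcal

45.52 kcal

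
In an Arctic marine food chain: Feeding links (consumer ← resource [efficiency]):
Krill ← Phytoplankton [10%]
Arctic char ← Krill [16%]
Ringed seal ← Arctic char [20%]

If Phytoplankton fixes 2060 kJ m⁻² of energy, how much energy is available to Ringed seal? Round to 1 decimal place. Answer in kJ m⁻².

6.6 kJ m⁻²

Krill: 2060 × 0.1 = 206 kJ m⁻²
Arctic char: 206 × 0.16 = 32.96 kJ m⁻²
Ringed seal: 32.96 × 0.2 = 6.592 kJ m⁻²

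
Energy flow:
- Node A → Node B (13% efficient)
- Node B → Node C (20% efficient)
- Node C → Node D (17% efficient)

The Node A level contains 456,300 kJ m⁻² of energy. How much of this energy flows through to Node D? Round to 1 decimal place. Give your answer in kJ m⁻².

Node B: 456300 × 0.13 = 59319 kJ m⁻²
Node C: 59319 × 0.2 = 11863.8 kJ m⁻²
Node D: 11863.8 × 0.17 = 2016.846 kJ m⁻²

2016.8 kJ m⁻²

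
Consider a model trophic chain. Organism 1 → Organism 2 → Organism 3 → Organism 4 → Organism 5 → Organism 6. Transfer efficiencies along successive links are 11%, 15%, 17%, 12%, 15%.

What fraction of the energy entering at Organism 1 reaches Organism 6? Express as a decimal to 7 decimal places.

0.0000505

Product of link efficiencies: 0.11 × 0.15 × 0.17 × 0.12 × 0.15 = 0.00005049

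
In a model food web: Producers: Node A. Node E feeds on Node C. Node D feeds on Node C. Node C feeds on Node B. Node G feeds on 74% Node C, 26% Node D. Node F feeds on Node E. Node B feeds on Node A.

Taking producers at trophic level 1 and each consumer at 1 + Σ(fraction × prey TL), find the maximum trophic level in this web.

Node B: 1 + 1 = 2
Node C: 1 + 2 = 3
Node D: 1 + 3 = 4
Node E: 1 + 3 = 4
Node F: 1 + 4 = 5
Node G: 1 + (0.74×3 + 0.26×4) = 4.26

5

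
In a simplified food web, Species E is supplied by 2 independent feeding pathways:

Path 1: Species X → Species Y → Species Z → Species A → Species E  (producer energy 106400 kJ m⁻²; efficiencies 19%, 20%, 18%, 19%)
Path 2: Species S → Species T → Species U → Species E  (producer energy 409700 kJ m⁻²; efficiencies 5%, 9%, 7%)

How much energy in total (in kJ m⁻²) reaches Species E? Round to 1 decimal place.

Path 1: 106400 × 0.19 × 0.2 × 0.18 × 0.19 = 138.27744 kJ m⁻²
Path 2: 409700 × 0.05 × 0.09 × 0.07 = 129.0555 kJ m⁻²
Total at Species E: 138.27744 + 129.0555 = 267.33294 kJ m⁻²

267.3 kJ m⁻²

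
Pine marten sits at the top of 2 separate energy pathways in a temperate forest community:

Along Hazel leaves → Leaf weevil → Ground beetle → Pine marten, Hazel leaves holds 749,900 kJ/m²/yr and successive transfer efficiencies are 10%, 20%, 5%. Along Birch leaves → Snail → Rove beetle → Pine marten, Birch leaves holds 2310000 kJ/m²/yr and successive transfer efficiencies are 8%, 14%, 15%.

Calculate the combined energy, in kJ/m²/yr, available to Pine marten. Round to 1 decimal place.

4630.7 kJ/m²/yr

Via Hazel leaves: 749900 × 0.1 × 0.2 × 0.05 = 749.9 kJ/m²/yr
Via Birch leaves: 2310000 × 0.08 × 0.14 × 0.15 = 3880.8 kJ/m²/yr
Total at Pine marten: 749.9 + 3880.8 = 4630.7 kJ/m²/yr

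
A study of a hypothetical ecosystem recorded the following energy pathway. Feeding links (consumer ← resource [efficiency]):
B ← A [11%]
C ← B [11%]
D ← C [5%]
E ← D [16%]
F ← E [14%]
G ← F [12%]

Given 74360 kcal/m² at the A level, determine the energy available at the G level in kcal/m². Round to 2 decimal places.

0.12 kcal/m²

B: 74360 × 0.11 = 8179.6 kcal/m²
C: 8179.6 × 0.11 = 899.756 kcal/m²
D: 899.756 × 0.05 = 44.9878 kcal/m²
E: 44.9878 × 0.16 = 7.198048 kcal/m²
F: 7.198048 × 0.14 = 1.00772672 kcal/m²
G: 1.00772672 × 0.12 = 0.1209272064 kcal/m²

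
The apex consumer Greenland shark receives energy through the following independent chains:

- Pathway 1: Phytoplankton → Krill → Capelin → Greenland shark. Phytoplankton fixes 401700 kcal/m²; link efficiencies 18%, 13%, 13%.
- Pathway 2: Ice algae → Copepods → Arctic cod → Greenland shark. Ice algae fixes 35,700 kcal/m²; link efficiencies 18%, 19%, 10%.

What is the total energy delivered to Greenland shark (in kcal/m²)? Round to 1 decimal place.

Pathway 1: 401700 × 0.18 × 0.13 × 0.13 = 1221.9714 kcal/m²
Pathway 2: 35700 × 0.18 × 0.19 × 0.1 = 122.094 kcal/m²
Total at Greenland shark: 1221.9714 + 122.094 = 1344.0654 kcal/m²

1344.1 kcal/m²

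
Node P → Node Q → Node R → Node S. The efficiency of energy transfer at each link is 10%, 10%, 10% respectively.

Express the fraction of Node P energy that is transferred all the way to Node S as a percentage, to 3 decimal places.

Product of link efficiencies: 0.1 × 0.1 × 0.1 = 0.001
As a percentage: 0.001 × 100 = 0.100%

0.100%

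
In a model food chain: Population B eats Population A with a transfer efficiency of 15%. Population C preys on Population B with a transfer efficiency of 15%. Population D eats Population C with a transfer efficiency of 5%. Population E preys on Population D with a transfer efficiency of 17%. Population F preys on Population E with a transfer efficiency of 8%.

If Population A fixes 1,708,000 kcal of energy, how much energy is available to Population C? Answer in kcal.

Population B: 1708000 × 0.15 = 256200 kcal
Population C: 256200 × 0.15 = 38430 kcal

38430 kcal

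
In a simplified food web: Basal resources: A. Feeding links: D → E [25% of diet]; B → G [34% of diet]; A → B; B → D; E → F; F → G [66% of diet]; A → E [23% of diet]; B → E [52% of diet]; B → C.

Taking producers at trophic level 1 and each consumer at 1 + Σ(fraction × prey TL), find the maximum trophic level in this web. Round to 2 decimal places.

B: 1 + 1 = 2
C: 1 + 2 = 3
D: 1 + 2 = 3
E: 1 + (0.23×1 + 0.52×2 + 0.25×3) = 3.02
F: 1 + 3.02 = 4.02
G: 1 + (0.34×2 + 0.66×4.02) = 4.3332

4.33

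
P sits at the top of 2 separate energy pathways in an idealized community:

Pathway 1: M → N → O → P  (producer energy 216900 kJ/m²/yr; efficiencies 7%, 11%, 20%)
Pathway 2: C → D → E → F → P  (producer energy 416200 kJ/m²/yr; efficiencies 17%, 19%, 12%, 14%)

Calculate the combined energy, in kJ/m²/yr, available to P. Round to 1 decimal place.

559.9 kJ/m²/yr

Pathway 1: 216900 × 0.07 × 0.11 × 0.2 = 334.026 kJ/m²/yr
Pathway 2: 416200 × 0.17 × 0.19 × 0.12 × 0.14 = 225.846768 kJ/m²/yr
Total at P: 334.026 + 225.846768 = 559.872768 kJ/m²/yr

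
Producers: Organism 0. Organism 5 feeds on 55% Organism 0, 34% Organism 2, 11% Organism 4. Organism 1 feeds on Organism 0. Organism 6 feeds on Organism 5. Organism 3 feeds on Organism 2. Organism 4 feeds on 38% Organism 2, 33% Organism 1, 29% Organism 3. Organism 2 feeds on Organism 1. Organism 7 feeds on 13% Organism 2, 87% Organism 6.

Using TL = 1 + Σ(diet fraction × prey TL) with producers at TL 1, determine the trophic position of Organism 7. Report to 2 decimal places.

4.87

Organism 1: 1 + 1 = 2
Organism 2: 1 + 2 = 3
Organism 3: 1 + 3 = 4
Organism 4: 1 + (0.38×3 + 0.33×2 + 0.29×4) = 3.96
Organism 5: 1 + (0.55×1 + 0.34×3 + 0.11×3.96) = 3.0056
Organism 6: 1 + 3.0056 = 4.0056
Organism 7: 1 + (0.13×3 + 0.87×4.0056) = 4.874872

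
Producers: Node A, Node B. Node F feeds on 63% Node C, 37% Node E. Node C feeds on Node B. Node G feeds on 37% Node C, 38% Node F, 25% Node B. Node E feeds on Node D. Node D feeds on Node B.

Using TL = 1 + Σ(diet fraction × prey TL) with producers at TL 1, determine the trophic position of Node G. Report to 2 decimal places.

3.27

Node C: 1 + 1 = 2
Node D: 1 + 1 = 2
Node E: 1 + 2 = 3
Node F: 1 + (0.63×2 + 0.37×3) = 3.37
Node G: 1 + (0.37×2 + 0.38×3.37 + 0.25×1) = 3.2706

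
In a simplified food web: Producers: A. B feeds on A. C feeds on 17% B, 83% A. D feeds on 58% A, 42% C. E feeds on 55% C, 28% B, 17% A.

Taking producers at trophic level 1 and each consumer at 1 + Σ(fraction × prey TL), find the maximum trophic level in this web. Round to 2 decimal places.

2.92

B: 1 + 1 = 2
C: 1 + (0.17×2 + 0.83×1) = 2.17
D: 1 + (0.58×1 + 0.42×2.17) = 2.4914
E: 1 + (0.55×2.17 + 0.28×2 + 0.17×1) = 2.9235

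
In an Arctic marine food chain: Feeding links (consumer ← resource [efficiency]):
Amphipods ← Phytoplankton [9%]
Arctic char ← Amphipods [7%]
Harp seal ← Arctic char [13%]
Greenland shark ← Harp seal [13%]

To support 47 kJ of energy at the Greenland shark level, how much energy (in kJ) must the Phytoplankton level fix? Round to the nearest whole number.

Cumulative transfer efficiency: 0.09 × 0.07 × 0.13 × 0.13 = 0.00010647
Phytoplankton energy = 47 / 0.00010647 = 441439 kJ

441439 kJ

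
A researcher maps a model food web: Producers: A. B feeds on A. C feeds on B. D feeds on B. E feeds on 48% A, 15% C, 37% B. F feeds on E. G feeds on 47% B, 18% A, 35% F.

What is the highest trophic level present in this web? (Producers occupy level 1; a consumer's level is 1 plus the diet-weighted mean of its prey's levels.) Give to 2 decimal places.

3.67

B: 1 + 1 = 2
C: 1 + 2 = 3
D: 1 + 2 = 3
E: 1 + (0.48×1 + 0.15×3 + 0.37×2) = 2.67
F: 1 + 2.67 = 3.67
G: 1 + (0.47×2 + 0.18×1 + 0.35×3.67) = 3.4045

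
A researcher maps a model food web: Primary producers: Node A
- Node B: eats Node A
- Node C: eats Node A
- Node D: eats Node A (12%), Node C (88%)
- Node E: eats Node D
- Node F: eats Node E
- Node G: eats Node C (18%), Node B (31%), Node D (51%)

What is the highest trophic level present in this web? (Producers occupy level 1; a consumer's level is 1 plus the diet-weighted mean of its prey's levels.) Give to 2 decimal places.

Node B: 1 + 1 = 2
Node C: 1 + 1 = 2
Node D: 1 + (0.12×1 + 0.88×2) = 2.88
Node E: 1 + 2.88 = 3.88
Node F: 1 + 3.88 = 4.88
Node G: 1 + (0.18×2 + 0.31×2 + 0.51×2.88) = 3.4488

4.88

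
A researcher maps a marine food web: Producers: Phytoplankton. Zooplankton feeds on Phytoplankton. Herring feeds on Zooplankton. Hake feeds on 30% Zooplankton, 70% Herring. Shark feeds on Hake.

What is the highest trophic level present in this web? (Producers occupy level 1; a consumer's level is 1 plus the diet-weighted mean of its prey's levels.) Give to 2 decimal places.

Zooplankton: 1 + 1 = 2
Herring: 1 + 2 = 3
Hake: 1 + (0.3×2 + 0.7×3) = 3.7
Shark: 1 + 3.7 = 4.7

4.70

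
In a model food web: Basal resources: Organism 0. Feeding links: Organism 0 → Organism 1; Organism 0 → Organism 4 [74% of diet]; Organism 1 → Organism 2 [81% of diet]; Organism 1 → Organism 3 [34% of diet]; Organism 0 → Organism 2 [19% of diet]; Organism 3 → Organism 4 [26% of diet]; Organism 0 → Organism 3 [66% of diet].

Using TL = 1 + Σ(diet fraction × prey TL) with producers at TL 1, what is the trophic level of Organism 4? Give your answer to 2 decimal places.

2.35

Organism 1: 1 + 1 = 2
Organism 2: 1 + (0.19×1 + 0.81×2) = 2.81
Organism 3: 1 + (0.34×2 + 0.66×1) = 2.34
Organism 4: 1 + (0.26×2.34 + 0.74×1) = 2.3484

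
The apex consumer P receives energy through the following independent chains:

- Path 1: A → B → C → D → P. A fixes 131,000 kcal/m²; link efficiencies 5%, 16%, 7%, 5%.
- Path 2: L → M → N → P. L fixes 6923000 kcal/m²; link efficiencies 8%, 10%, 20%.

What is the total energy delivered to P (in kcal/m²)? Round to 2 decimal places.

Path 1: 131000 × 0.05 × 0.16 × 0.07 × 0.05 = 3.668 kcal/m²
Path 2: 6923000 × 0.08 × 0.1 × 0.2 = 11076.8 kcal/m²
Total at P: 3.668 + 11076.8 = 11080.468 kcal/m²

11080.47 kcal/m²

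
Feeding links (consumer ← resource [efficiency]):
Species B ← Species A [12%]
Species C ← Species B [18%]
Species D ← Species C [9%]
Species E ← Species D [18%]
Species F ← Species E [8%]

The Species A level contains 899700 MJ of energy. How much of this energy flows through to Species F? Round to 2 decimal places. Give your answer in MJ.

Species B: 899700 × 0.12 = 107964 MJ
Species C: 107964 × 0.18 = 19433.52 MJ
Species D: 19433.52 × 0.09 = 1749.0168 MJ
Species E: 1749.0168 × 0.18 = 314.823024 MJ
Species F: 314.823024 × 0.08 = 25.18584192 MJ

25.19 MJ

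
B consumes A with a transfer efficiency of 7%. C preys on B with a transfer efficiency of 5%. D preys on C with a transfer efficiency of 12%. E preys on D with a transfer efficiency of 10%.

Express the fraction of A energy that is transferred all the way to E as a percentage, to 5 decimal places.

Product of link efficiencies: 0.07 × 0.05 × 0.12 × 0.1 = 0.000042
As a percentage: 0.000042 × 100 = 0.00420%

0.00420%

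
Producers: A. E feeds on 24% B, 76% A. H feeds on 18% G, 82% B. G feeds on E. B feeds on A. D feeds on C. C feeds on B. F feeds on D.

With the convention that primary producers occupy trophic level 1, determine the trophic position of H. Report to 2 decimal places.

3.22

B: 1 + 1 = 2
C: 1 + 2 = 3
D: 1 + 3 = 4
E: 1 + (0.24×2 + 0.76×1) = 2.24
F: 1 + 4 = 5
G: 1 + 2.24 = 3.24
H: 1 + (0.18×3.24 + 0.82×2) = 3.2232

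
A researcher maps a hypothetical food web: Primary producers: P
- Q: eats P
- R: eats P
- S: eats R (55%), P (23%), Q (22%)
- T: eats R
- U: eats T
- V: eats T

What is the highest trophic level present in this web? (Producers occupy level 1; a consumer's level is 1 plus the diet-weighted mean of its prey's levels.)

Q: 1 + 1 = 2
R: 1 + 1 = 2
S: 1 + (0.55×2 + 0.23×1 + 0.22×2) = 2.77
T: 1 + 2 = 3
U: 1 + 3 = 4
V: 1 + 3 = 4

4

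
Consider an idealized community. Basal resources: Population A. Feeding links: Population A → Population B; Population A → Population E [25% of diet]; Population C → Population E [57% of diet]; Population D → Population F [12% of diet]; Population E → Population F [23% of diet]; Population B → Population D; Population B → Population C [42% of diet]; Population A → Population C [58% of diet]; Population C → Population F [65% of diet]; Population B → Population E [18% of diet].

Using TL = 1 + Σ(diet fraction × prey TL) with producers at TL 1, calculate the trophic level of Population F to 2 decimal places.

3.62

Population B: 1 + 1 = 2
Population C: 1 + (0.58×1 + 0.42×2) = 2.42
Population D: 1 + 2 = 3
Population E: 1 + (0.25×1 + 0.18×2 + 0.57×2.42) = 2.9894
Population F: 1 + (0.23×2.9894 + 0.12×3 + 0.65×2.42) = 3.620562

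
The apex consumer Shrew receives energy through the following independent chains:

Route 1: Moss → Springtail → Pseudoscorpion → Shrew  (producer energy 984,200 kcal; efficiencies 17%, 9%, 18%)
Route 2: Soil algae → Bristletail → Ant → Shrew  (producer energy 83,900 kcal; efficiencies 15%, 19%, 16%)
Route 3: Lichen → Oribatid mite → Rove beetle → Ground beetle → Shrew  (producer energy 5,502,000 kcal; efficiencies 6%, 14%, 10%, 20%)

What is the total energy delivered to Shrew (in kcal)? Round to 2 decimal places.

Route 1: 984200 × 0.17 × 0.09 × 0.18 = 2710.4868 kcal
Route 2: 83900 × 0.15 × 0.19 × 0.16 = 382.584 kcal
Route 3: 5502000 × 0.06 × 0.14 × 0.1 × 0.2 = 924.336 kcal
Total at Shrew: 2710.4868 + 382.584 + 924.336 = 4017.4068 kcal

4017.41 kcal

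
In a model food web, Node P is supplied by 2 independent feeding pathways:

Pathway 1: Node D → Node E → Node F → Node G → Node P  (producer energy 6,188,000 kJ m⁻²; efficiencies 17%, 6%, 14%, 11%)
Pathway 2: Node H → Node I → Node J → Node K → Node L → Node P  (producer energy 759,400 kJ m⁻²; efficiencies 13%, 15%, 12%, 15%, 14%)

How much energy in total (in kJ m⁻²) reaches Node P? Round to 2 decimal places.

Pathway 1: 6188000 × 0.17 × 0.06 × 0.14 × 0.11 = 972.01104 kJ m⁻²
Pathway 2: 759400 × 0.13 × 0.15 × 0.12 × 0.15 × 0.14 = 37.316916 kJ m⁻²
Total at Node P: 972.01104 + 37.316916 = 1009.327956 kJ m⁻²

1009.33 kJ m⁻²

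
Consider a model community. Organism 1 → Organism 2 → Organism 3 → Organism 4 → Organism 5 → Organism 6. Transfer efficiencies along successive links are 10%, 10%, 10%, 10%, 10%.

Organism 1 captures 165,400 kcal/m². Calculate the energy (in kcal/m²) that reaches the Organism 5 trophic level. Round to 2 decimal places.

Organism 2: 165400 × 0.1 = 16540 kcal/m²
Organism 3: 16540 × 0.1 = 1654 kcal/m²
Organism 4: 1654 × 0.1 = 165.4 kcal/m²
Organism 5: 165.4 × 0.1 = 16.54 kcal/m²

16.54 kcal/m²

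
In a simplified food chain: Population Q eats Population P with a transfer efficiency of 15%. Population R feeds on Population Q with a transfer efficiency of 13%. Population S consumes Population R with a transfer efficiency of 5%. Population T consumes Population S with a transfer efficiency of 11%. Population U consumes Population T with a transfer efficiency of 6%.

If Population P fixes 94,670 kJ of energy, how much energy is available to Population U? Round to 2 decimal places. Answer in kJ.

Population Q: 94670 × 0.15 = 14200.5 kJ
Population R: 14200.5 × 0.13 = 1846.065 kJ
Population S: 1846.065 × 0.05 = 92.30325 kJ
Population T: 92.30325 × 0.11 = 10.1533575 kJ
Population U: 10.1533575 × 0.06 = 0.60920145 kJ

0.61 kJ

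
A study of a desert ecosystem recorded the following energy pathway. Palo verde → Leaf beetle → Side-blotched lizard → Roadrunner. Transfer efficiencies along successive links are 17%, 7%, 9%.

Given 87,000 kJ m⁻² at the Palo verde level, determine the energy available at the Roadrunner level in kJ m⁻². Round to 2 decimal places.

Leaf beetle: 87000 × 0.17 = 14790 kJ m⁻²
Side-blotched lizard: 14790 × 0.07 = 1035.3 kJ m⁻²
Roadrunner: 1035.3 × 0.09 = 93.177 kJ m⁻²

93.18 kJ m⁻²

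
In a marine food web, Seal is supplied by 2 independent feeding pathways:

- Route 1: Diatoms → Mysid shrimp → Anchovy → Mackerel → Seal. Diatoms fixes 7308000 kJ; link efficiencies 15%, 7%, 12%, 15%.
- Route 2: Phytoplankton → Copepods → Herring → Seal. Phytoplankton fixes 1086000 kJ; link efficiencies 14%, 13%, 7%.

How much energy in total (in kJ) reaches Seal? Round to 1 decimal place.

Route 1: 7308000 × 0.15 × 0.07 × 0.12 × 0.15 = 1381.212 kJ
Route 2: 1086000 × 0.14 × 0.13 × 0.07 = 1383.564 kJ
Total at Seal: 1381.212 + 1383.564 = 2764.776 kJ

2764.8 kJ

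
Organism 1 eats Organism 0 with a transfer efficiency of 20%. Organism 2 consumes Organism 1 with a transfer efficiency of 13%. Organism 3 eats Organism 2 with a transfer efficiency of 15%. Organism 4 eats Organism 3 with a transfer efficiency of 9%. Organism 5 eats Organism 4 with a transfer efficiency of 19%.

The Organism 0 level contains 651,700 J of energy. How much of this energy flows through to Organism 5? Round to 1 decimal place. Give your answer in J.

43.5 J

Organism 1: 651700 × 0.2 = 130340 J
Organism 2: 130340 × 0.13 = 16944.2 J
Organism 3: 16944.2 × 0.15 = 2541.63 J
Organism 4: 2541.63 × 0.09 = 228.7467 J
Organism 5: 228.7467 × 0.19 = 43.461873 J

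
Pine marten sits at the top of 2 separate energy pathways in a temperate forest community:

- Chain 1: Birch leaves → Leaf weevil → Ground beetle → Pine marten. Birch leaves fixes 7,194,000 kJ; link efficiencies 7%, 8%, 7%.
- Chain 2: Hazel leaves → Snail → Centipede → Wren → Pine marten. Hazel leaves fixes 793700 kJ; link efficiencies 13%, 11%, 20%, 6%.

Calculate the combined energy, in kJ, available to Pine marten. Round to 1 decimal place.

2956.2 kJ

Chain 1: 7194000 × 0.07 × 0.08 × 0.07 = 2820.048 kJ
Chain 2: 793700 × 0.13 × 0.11 × 0.2 × 0.06 = 136.19892 kJ
Total at Pine marten: 2820.048 + 136.19892 = 2956.24692 kJ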